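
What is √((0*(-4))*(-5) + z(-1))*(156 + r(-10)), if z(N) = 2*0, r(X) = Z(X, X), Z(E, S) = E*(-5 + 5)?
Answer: 0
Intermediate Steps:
Z(E, S) = 0 (Z(E, S) = E*0 = 0)
r(X) = 0
z(N) = 0
√((0*(-4))*(-5) + z(-1))*(156 + r(-10)) = √((0*(-4))*(-5) + 0)*(156 + 0) = √(0*(-5) + 0)*156 = √(0 + 0)*156 = √0*156 = 0*156 = 0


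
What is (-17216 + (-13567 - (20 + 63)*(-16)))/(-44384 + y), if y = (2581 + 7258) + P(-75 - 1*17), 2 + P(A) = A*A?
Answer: 29455/26083 ≈ 1.1293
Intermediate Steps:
P(A) = -2 + A² (P(A) = -2 + A*A = -2 + A²)
y = 18301 (y = (2581 + 7258) + (-2 + (-75 - 1*17)²) = 9839 + (-2 + (-75 - 17)²) = 9839 + (-2 + (-92)²) = 9839 + (-2 + 8464) = 9839 + 8462 = 18301)
(-17216 + (-13567 - (20 + 63)*(-16)))/(-44384 + y) = (-17216 + (-13567 - (20 + 63)*(-16)))/(-44384 + 18301) = (-17216 + (-13567 - 83*(-16)))/(-26083) = (-17216 + (-13567 - 1*(-1328)))*(-1/26083) = (-17216 + (-13567 + 1328))*(-1/26083) = (-17216 - 12239)*(-1/26083) = -29455*(-1/26083) = 29455/26083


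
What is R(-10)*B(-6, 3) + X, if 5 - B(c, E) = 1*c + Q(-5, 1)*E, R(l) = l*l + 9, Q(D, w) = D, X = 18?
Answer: 2852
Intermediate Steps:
R(l) = 9 + l**2 (R(l) = l**2 + 9 = 9 + l**2)
B(c, E) = 5 - c + 5*E (B(c, E) = 5 - (1*c - 5*E) = 5 - (c - 5*E) = 5 + (-c + 5*E) = 5 - c + 5*E)
R(-10)*B(-6, 3) + X = (9 + (-10)**2)*(5 - 1*(-6) + 5*3) + 18 = (9 + 100)*(5 + 6 + 15) + 18 = 109*26 + 18 = 2834 + 18 = 2852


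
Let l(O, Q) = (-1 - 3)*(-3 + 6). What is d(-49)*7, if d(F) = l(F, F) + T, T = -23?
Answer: -245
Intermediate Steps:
l(O, Q) = -12 (l(O, Q) = -4*3 = -12)
d(F) = -35 (d(F) = -12 - 23 = -35)
d(-49)*7 = -35*7 = -245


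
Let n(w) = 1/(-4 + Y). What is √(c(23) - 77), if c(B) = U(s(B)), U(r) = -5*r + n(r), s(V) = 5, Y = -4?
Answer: I*√1634/4 ≈ 10.106*I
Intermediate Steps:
n(w) = -⅛ (n(w) = 1/(-4 - 4) = 1/(-8) = -⅛)
U(r) = -⅛ - 5*r (U(r) = -5*r - ⅛ = -⅛ - 5*r)
c(B) = -201/8 (c(B) = -⅛ - 5*5 = -⅛ - 25 = -201/8)
√(c(23) - 77) = √(-201/8 - 77) = √(-817/8) = I*√1634/4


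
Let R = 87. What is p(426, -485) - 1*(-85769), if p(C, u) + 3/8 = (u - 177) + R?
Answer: 681549/8 ≈ 85194.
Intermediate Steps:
p(C, u) = -723/8 + u (p(C, u) = -3/8 + ((u - 177) + 87) = -3/8 + ((-177 + u) + 87) = -3/8 + (-90 + u) = -723/8 + u)
p(426, -485) - 1*(-85769) = (-723/8 - 485) - 1*(-85769) = -4603/8 + 85769 = 681549/8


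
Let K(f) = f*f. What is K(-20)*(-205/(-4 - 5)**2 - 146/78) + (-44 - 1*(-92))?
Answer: -1803856/1053 ≈ -1713.1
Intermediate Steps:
K(f) = f**2
K(-20)*(-205/(-4 - 5)**2 - 146/78) + (-44 - 1*(-92)) = (-20)**2*(-205/(-4 - 5)**2 - 146/78) + (-44 - 1*(-92)) = 400*(-205/((-9)**2) - 146*1/78) + (-44 + 92) = 400*(-205/81 - 73/39) + 48 = 400*(-4636/1053) + 48 = -1854400/1053 + 48 = -1803856/1053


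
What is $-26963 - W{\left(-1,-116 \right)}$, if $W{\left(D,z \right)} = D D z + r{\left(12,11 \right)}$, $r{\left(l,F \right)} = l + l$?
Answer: $-26871$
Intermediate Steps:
$r{\left(l,F \right)} = 2 l$
$W{\left(D,z \right)} = 24 + z D^{2}$ ($W{\left(D,z \right)} = D D z + 2 \cdot 12 = D^{2} z + 24 = z D^{2} + 24 = 24 + z D^{2}$)
$-26963 - W{\left(-1,-116 \right)} = -26963 - \left(24 - 116 \left(-1\right)^{2}\right) = -26963 - \left(24 - 116\right) = -26963 - -92 = -26963 + 92 = -26871$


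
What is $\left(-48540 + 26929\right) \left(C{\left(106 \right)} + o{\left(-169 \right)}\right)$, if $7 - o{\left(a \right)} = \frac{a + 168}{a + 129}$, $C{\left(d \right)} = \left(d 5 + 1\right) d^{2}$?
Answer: $- \frac{5157528232509}{40} \approx -1.2894 \cdot 10^{11}$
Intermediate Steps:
$C{\left(d \right)} = d^{2} \left(1 + 5 d\right)$ ($C{\left(d \right)} = \left(5 d + 1\right) d^{2} = \left(1 + 5 d\right) d^{2} = d^{2} \left(1 + 5 d\right)$)
$o{\left(a \right)} = 7 - \frac{168 + a}{129 + a}$ ($o{\left(a \right)} = 7 - \frac{a + 168}{a + 129} = 7 - \frac{168 + a}{129 + a}$)
$\left(-48540 + 26929\right) \left(C{\left(106 \right)} + o{\left(-169 \right)}\right) = \left(-48540 + 26929\right) \left(106^{2} \left(1 + 5 \cdot 106\right) + \frac{3 \left(245 + 2 \left(-169\right)\right)}{129 - 169}\right) = - 21611 \left(11236 \left(1 + 530\right) + \frac{3 \left(245 - 338\right)}{-40}\right) = - 21611 \left(11236 \cdot 531 + 3 \left(- \frac{1}{40}\right) \left(-93\right)\right) = - 21611 \left(5966316 + \frac{279}{40}\right) = \left(-21611\right) \frac{238652919}{40} = - \frac{5157528232509}{40}$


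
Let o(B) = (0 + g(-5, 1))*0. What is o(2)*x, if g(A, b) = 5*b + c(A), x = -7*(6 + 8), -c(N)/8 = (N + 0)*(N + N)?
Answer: 0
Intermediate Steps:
c(N) = -16*N² (c(N) = -8*(N + 0)*(N + N) = -8*N*2*N = -16*N²)
x = -98 (x = -7*14 = -98)
g(A, b) = -16*A² + 5*b (g(A, b) = 5*b - 16*A² = -16*A² + 5*b)
o(B) = 0 (o(B) = (0 + (-16*(-5)² + 5*1))*0 = (0 + (-16*25 + 5))*0 = (0 + (-400 + 5))*0 = (0 - 395)*0 = -395*0 = 0)
o(2)*x = 0*(-98) = 0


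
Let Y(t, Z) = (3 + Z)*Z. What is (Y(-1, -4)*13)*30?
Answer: 1560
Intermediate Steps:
Y(t, Z) = Z*(3 + Z)
(Y(-1, -4)*13)*30 = (-4*(3 - 4)*13)*30 = (-4*(-1)*13)*30 = (4*13)*30 = 52*30 = 1560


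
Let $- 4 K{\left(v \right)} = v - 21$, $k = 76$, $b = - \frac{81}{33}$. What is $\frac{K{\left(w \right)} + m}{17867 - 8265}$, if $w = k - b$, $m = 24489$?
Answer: $\frac{269221}{105622} \approx 2.5489$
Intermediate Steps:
$b = - \frac{27}{11}$ ($b = \left(-81\right) \frac{1}{33} = - \frac{27}{11} \approx -2.4545$)
$w = \frac{863}{11}$ ($w = 76 - - \frac{27}{11} = 76 + \frac{27}{11} = \frac{863}{11} \approx 78.455$)
$K{\left(v \right)} = \frac{21}{4} - \frac{v}{4}$ ($K{\left(v \right)} = - \frac{v - 21}{4} = - \frac{-21 + v}{4} = \frac{21}{4} - \frac{v}{4}$)
$\frac{K{\left(w \right)} + m}{17867 - 8265} = \frac{\left(\frac{21}{4} - \frac{863}{44}\right) + 24489}{17867 - 8265} = \frac{\left(\frac{21}{4} - \frac{863}{44}\right) + 24489}{9602} = \left(- \frac{158}{11} + 24489\right) \frac{1}{9602} = \frac{269221}{11} \cdot \frac{1}{9602} = \frac{269221}{105622}$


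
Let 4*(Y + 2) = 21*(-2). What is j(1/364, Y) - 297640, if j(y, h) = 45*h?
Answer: -596405/2 ≈ -2.9820e+5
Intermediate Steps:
Y = -25/2 (Y = -2 + (21*(-2))/4 = -2 + (1/4)*(-42) = -2 - 21/2 = -25/2 ≈ -12.500)
j(1/364, Y) - 297640 = 45*(-25/2) - 297640 = -1125/2 - 297640 = -596405/2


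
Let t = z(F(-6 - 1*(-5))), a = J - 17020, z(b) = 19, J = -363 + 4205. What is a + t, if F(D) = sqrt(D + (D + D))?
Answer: -13159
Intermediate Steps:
J = 3842
F(D) = sqrt(3)*sqrt(D) (F(D) = sqrt(D + 2*D) = sqrt(3*D) = sqrt(3)*sqrt(D))
a = -13178 (a = 3842 - 17020 = -13178)
t = 19
a + t = -13178 + 19 = -13159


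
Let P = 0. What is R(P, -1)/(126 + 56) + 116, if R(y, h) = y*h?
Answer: 116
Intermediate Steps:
R(y, h) = h*y
R(P, -1)/(126 + 56) + 116 = (-1*0)/(126 + 56) + 116 = 0/182 + 116 = (1/182)*0 + 116 = 0 + 116 = 116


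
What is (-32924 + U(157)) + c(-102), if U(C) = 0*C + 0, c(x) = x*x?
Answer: -22520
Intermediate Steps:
c(x) = x²
U(C) = 0 (U(C) = 0 + 0 = 0)
(-32924 + U(157)) + c(-102) = (-32924 + 0) + (-102)² = -32924 + 10404 = -22520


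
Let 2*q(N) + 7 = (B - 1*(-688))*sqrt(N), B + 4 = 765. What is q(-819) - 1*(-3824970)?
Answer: 7649933/2 + 4347*I*sqrt(91)/2 ≈ 3.825e+6 + 20734.0*I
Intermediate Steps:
B = 761 (B = -4 + 765 = 761)
q(N) = -7/2 + 1449*sqrt(N)/2 (q(N) = -7/2 + ((761 - 1*(-688))*sqrt(N))/2 = -7/2 + ((761 + 688)*sqrt(N))/2 = -7/2 + (1449*sqrt(N))/2 = -7/2 + 1449*sqrt(N)/2)
q(-819) - 1*(-3824970) = (-7/2 + 1449*sqrt(-819)/2) - 1*(-3824970) = (-7/2 + 1449*(3*I*sqrt(91))/2) + 3824970 = (-7/2 + 4347*I*sqrt(91)/2) + 3824970 = 7649933/2 + 4347*I*sqrt(91)/2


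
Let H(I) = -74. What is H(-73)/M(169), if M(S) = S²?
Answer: -74/28561 ≈ -0.0025909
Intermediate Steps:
H(-73)/M(169) = -74/(169²) = -74/28561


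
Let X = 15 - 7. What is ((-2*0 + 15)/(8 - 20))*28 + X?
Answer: -27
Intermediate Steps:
X = 8
((-2*0 + 15)/(8 - 20))*28 + X = ((-2*0 + 15)/(8 - 20))*28 + 8 = ((0 + 15)/(-12))*28 + 8 = (15*(-1/12))*28 + 8 = -5/4*28 + 8 = -35 + 8 = -27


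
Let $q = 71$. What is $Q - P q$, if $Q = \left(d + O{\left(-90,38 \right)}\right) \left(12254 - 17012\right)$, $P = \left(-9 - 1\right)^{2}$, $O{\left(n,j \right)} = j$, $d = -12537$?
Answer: $59463142$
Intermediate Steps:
$P = 100$ ($P = \left(-10\right)^{2} = 100$)
$Q = 59470242$ ($Q = \left(-12537 + 38\right) \left(12254 - 17012\right) = \left(-12499\right) \left(-4758\right) = 59470242$)
$Q - P q = 59470242 - 100 \cdot 71 = 59470242 - 7100 = 59463142$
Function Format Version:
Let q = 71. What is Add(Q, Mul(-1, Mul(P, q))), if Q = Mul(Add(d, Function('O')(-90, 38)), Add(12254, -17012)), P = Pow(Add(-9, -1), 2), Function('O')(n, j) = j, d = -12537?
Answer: 59463142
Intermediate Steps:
P = 100 (P = Pow(-10, 2) = 100)
Q = 59470242 (Q = Mul(Add(-12537, 38), Add(12254, -17012)) = Mul(-12499, -4758) = 59470242)
Add(Q, Mul(-1, Mul(P, q))) = Add(59470242, Mul(-1, Mul(100, 71))) = Add(59470242, Mul(-1, 7100)) = Add(59470242, -7100) = 59463142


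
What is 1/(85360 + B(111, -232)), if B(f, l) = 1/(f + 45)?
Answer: 156/13316161 ≈ 1.1715e-5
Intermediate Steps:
B(f, l) = 1/(45 + f)
1/(85360 + B(111, -232)) = 1/(85360 + 1/(45 + 111)) = 1/(85360 + 1/156) = 1/(13316161/156) = 156/13316161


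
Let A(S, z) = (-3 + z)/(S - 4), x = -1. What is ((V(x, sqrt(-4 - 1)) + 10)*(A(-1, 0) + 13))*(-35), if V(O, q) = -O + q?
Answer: -5236 - 476*I*sqrt(5) ≈ -5236.0 - 1064.4*I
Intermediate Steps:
A(S, z) = (-3 + z)/(-4 + S)
V(O, q) = q - O
((V(x, sqrt(-4 - 1)) + 10)*(A(-1, 0) + 13))*(-35) = (((sqrt(-4 - 1) - 1*(-1)) + 10)*((-3 + 0)/(-4 - 1) + 13))*(-35) = (((sqrt(-5) + 1) + 10)*(-3/(-5) + 13))*(-35) = (((I*sqrt(5) + 1) + 10)*(-1/5*(-3) + 13))*(-35) = (((1 + I*sqrt(5)) + 10)*(3/5 + 13))*(-35) = ((11 + I*sqrt(5))*(68/5))*(-35) = (748/5 + 68*I*sqrt(5)/5)*(-35) = -5236 - 476*I*sqrt(5)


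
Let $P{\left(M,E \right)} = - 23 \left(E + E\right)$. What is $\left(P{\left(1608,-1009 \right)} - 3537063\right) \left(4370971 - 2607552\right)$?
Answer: $-6155476768931$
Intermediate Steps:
$P{\left(M,E \right)} = - 46 E$ ($P{\left(M,E \right)} = - 23 \cdot 2 E = - 46 E$)
$\left(P{\left(1608,-1009 \right)} - 3537063\right) \left(4370971 - 2607552\right) = \left(\left(-46\right) \left(-1009\right) - 3537063\right) \left(4370971 - 2607552\right) = \left(46414 - 3537063\right) 1763419 = \left(-3490649\right) 1763419 = -6155476768931$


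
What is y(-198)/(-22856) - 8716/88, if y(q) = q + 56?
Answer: -12450025/125708 ≈ -99.039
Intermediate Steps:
y(q) = 56 + q
y(-198)/(-22856) - 8716/88 = (56 - 198)/(-22856) - 8716/88 = -142*(-1/22856) - 8716*1/88 = 71/11428 - 2179/22 = -12450025/125708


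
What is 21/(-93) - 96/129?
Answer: -1293/1333 ≈ -0.96999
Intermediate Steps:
21/(-93) - 96/129 = 21*(-1/93) - 96*1/129 = -7/31 - 32/43 = -1293/1333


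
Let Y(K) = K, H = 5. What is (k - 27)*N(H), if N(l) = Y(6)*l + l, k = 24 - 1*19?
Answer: -770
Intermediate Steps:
k = 5 (k = 24 - 19 = 5)
N(l) = 7*l (N(l) = 6*l + l = 7*l)
(k - 27)*N(H) = (5 - 27)*(7*5) = -22*35 = -770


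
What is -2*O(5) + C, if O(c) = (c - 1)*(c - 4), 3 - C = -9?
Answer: 4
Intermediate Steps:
C = 12 (C = 3 - 1*(-9) = 3 + 9 = 12)
O(c) = (-1 + c)*(-4 + c)
-2*O(5) + C = -2*(4 + 5² - 5*5) + 12 = -2*(4 + 25 - 25) + 12 = -2*4 + 12 = -8 + 12 = 4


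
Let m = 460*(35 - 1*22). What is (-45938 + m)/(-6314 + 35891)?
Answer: -39958/29577 ≈ -1.3510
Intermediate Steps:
m = 5980 (m = 460*(35 - 22) = 460*13 = 5980)
(-45938 + m)/(-6314 + 35891) = (-45938 + 5980)/(-6314 + 35891) = -39958/29577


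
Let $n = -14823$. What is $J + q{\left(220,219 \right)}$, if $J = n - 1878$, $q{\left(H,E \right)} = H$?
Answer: $-16481$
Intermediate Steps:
$J = -16701$ ($J = -14823 - 1878 = -16701$)
$J + q{\left(220,219 \right)} = -16701 + 220 = -16481$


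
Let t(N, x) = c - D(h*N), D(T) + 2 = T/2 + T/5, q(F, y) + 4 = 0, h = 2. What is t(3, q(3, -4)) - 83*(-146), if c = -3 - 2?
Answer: 60554/5 ≈ 12111.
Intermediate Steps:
q(F, y) = -4 (q(F, y) = -4 + 0 = -4)
D(T) = -2 + 7*T/10 (D(T) = -2 + (T/2 + T/5) = -2 + 7*T/10)
c = -5
t(N, x) = -3 - 7*N/5 (t(N, x) = -5 - (-2 + 7*(2*N)/10) = -5 - (-2 + 7*N/5) = -5 + (2 - 7*N/5) = -3 - 7*N/5)
t(3, q(3, -4)) - 83*(-146) = (-3 - 7/5*3) - 83*(-146) = (-3 - 21/5) + 12118 = -36/5 + 12118 = 60554/5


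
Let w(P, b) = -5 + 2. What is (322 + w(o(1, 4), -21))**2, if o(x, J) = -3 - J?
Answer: 101761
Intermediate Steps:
w(P, b) = -3
(322 + w(o(1, 4), -21))**2 = (322 - 3)**2 = 319**2 = 101761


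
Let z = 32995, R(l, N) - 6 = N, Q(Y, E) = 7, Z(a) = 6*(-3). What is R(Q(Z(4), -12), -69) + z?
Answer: 32932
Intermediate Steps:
Z(a) = -18
R(l, N) = 6 + N
R(Q(Z(4), -12), -69) + z = (6 - 69) + 32995 = -63 + 32995 = 32932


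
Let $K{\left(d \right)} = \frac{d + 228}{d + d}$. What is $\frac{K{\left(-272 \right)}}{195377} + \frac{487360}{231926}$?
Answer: $\frac{6474888836553}{3081284414936} \approx 2.1014$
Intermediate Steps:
$K{\left(d \right)} = \frac{228 + d}{2 d}$
$\frac{K{\left(-272 \right)}}{195377} + \frac{487360}{231926} = \frac{\frac{1}{2} \frac{1}{-272} \left(228 - 272\right)}{195377} + \frac{487360}{231926} = \frac{1}{2} \left(- \frac{1}{272}\right) \left(-44\right) \frac{1}{195377} + 487360 \cdot \frac{1}{231926} = \frac{11}{136} \cdot \frac{1}{195377} + \frac{243680}{115963} = \frac{11}{26571272} + \frac{243680}{115963} = \frac{6474888836553}{3081284414936}$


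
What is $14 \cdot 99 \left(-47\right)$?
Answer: $-65142$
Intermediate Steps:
$14 \cdot 99 \left(-47\right) = 1386 \left(-47\right) = -65142$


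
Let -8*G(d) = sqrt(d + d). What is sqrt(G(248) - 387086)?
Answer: sqrt(-1548344 - 2*sqrt(31))/2 ≈ 622.17*I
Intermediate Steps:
G(d) = -sqrt(2)*sqrt(d)/8 (G(d) = -sqrt(d + d)/8 = -sqrt(2)*sqrt(d)/8)
sqrt(G(248) - 387086) = sqrt(-sqrt(2)*sqrt(248)/8 - 387086) = sqrt(-sqrt(2)*2*sqrt(62)/8 - 387086) = sqrt(-sqrt(31)/2 - 387086) = sqrt(-387086 - sqrt(31)/2)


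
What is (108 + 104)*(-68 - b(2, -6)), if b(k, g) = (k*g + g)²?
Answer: -83104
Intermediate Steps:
b(k, g) = (g + g*k)² (b(k, g) = (g*k + g)² = (g + g*k)²)
(108 + 104)*(-68 - b(2, -6)) = (108 + 104)*(-68 - (-6)²*(1 + 2)²) = 212*(-68 - 36*3²) = 212*(-68 - 36*9) = 212*(-68 - 1*324) = 212*(-68 - 324) = 212*(-392) = -83104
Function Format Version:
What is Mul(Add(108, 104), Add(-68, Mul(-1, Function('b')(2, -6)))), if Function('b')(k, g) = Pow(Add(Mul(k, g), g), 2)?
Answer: -83104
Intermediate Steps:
Function('b')(k, g) = Pow(Add(g, Mul(g, k)), 2) (Function('b')(k, g) = Pow(Add(Mul(g, k), g), 2) = Pow(Add(g, Mul(g, k)), 2))
Mul(Add(108, 104), Add(-68, Mul(-1, Function('b')(2, -6)))) = Mul(Add(108, 104), Add(-68, Mul(-1, Mul(Pow(-6, 2), Pow(Add(1, 2), 2))))) = Mul(212, Add(-68, Mul(-1, Mul(36, Pow(3, 2))))) = Mul(212, Add(-68, Mul(-1, Mul(36, 9)))) = Mul(212, Add(-68, Mul(-1, 324))) = Mul(212, Add(-68, -324)) = Mul(212, -392) = -83104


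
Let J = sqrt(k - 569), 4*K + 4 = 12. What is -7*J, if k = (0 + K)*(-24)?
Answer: -7*I*sqrt(617) ≈ -173.88*I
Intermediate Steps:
K = 2 (K = -1 + (1/4)*12 = -1 + 3 = 2)
k = -48 (k = (0 + 2)*(-24) = 2*(-24) = -48)
J = I*sqrt(617) (J = sqrt(-48 - 569) = sqrt(-617) = I*sqrt(617) ≈ 24.839*I)
-7*J = -7*I*sqrt(617)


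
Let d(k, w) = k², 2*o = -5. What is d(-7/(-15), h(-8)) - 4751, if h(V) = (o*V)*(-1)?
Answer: -1068926/225 ≈ -4750.8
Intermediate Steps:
o = -5/2 (o = (½)*(-5) = -5/2 ≈ -2.5000)
h(V) = 5*V/2 (h(V) = -5*V/2*(-1) = 5*V/2)
d(-7/(-15), h(-8)) - 4751 = (-7/(-15))² - 4751 = (-7*(-1/15))² - 4751 = (7/15)² - 4751 = 49/225 - 4751 = -1068926/225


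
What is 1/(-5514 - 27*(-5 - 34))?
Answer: -1/4461 ≈ -0.00022416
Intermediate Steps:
1/(-5514 - 27*(-5 - 34)) = 1/(-5514 - 27*(-39)) = 1/(-5514 + 1053) = 1/(-4461) = -1/4461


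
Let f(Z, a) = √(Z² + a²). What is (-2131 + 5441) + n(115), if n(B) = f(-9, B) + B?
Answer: 3425 + √13306 ≈ 3540.4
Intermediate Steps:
n(B) = B + √(81 + B²) (n(B) = √((-9)² + B²) + B = √(81 + B²) + B = B + √(81 + B²))
(-2131 + 5441) + n(115) = (-2131 + 5441) + (115 + √(81 + 115²)) = 3310 + (115 + √(81 + 13225)) = 3310 + (115 + √13306) = 3425 + √13306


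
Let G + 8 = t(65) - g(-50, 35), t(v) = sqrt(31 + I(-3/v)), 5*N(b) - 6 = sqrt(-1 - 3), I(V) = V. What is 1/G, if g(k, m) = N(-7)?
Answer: 65/(2*(-299 + sqrt(32695) - 13*I)) ≈ -0.27171 + 0.029888*I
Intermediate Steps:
N(b) = 6/5 + 2*I/5 (N(b) = 6/5 + sqrt(-1 - 3)/5 = 6/5 + sqrt(-4)/5 = 6/5 + (2*I)/5 = 6/5 + 2*I/5)
g(k, m) = 6/5 + 2*I/5
t(v) = sqrt(31 - 3/v)
G = -46/5 - 2*I/5 + 2*sqrt(32695)/65 (G = -8 + (sqrt(31 - 3/65) - (6/5 + 2*I/5)) = -8 + (sqrt(31 - 3*1/65) + (-6/5 - 2*I/5)) = -8 + (sqrt(31 - 3/65) + (-6/5 - 2*I/5)) = -8 + (sqrt(2012/65) + (-6/5 - 2*I/5)) = -8 + (2*sqrt(32695)/65 + (-6/5 - 2*I/5)) = -8 + (-6/5 - 2*I/5 + 2*sqrt(32695)/65) = -46/5 - 2*I/5 + 2*sqrt(32695)/65 ≈ -3.6364 - 0.4*I)
1/G = 1/(-46/5 - 2*I/5 + 2*sqrt(32695)/65)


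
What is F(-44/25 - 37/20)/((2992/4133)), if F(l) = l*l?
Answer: 538616693/29920000 ≈ 18.002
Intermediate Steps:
F(l) = l²
F(-44/25 - 37/20)/((2992/4133)) = (-44/25 - 37/20)²/((2992/4133)) = (-44*1/25 - 37*1/20)²/((2992*(1/4133))) = (-44/25 - 37/20)²/(2992/4133) = (-361/100)²*(4133/2992) = (130321/10000)*(4133/2992) = 538616693/29920000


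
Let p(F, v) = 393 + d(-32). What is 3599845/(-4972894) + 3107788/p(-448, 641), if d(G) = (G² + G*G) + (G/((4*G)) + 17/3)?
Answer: 185350701332929/146019086522 ≈ 1269.4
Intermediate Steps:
d(G) = 71/12 + 2*G² (d(G) = (G² + G²) + (G*(1/(4*G)) + 17*(⅓)) = 2*G² + (¼ + 17/3) = 2*G² + 71/12 = 71/12 + 2*G²)
p(F, v) = 29363/12 (p(F, v) = 393 + (71/12 + 2*(-32)²) = 393 + (71/12 + 2*1024) = 393 + (71/12 + 2048) = 393 + 24647/12 = 29363/12)
3599845/(-4972894) + 3107788/p(-448, 641) = 3599845/(-4972894) + 3107788/(29363/12) = 3599845*(-1/4972894) + 3107788*(12/29363) = -3599845/4972894 + 37293456/29363 = 185350701332929/146019086522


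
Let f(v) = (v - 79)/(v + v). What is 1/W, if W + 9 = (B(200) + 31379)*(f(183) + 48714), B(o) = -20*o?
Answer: 183/244075952959 ≈ 7.4977e-10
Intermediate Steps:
f(v) = (-79 + v)/(2*v) (f(v) = (-79 + v)/((2*v)) = (-79 + v)*(1/(2*v)) = (-79 + v)/(2*v))
W = 244075952959/183 (W = -9 + (-20*200 + 31379)*((1/2)*(-79 + 183)/183 + 48714) = -9 + (-4000 + 31379)*((1/2)*(1/183)*104 + 48714) = -9 + 27379*(52/183 + 48714) = -9 + 27379*(8914714/183) = -9 + 244075954606/183 = 244075952959/183 ≈ 1.3337e+9)
1/W = 1/(244075952959/183) = 183/244075952959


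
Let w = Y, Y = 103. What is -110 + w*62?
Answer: 6276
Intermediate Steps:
w = 103
-110 + w*62 = -110 + 103*62 = -110 + 6386 = 6276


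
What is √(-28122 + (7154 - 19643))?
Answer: I*√40611 ≈ 201.52*I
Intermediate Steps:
√(-28122 + (7154 - 19643)) = √(-28122 - 12489) = √(-40611) = I*√40611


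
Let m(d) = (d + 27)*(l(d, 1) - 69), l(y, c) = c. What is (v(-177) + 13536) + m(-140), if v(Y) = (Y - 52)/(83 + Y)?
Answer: 1994909/94 ≈ 21222.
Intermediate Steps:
m(d) = -1836 - 68*d (m(d) = (d + 27)*(1 - 69) = (27 + d)*(-68) = -1836 - 68*d)
v(Y) = (-52 + Y)/(83 + Y)
(v(-177) + 13536) + m(-140) = ((-52 - 177)/(83 - 177) + 13536) + (-1836 - 68*(-140)) = (-229/(-94) + 13536) + (-1836 + 9520) = (-1/94*(-229) + 13536) + 7684 = (229/94 + 13536) + 7684 = 1272613/94 + 7684 = 1994909/94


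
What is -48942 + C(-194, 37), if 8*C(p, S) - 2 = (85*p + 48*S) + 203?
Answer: -406045/8 ≈ -50756.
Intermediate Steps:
C(p, S) = 205/8 + 6*S + 85*p/8 (C(p, S) = ¼ + ((85*p + 48*S) + 203)/8 = ¼ + ((48*S + 85*p) + 203)/8 = ¼ + (203 + 48*S + 85*p)/8 = ¼ + (203/8 + 6*S + 85*p/8) = 205/8 + 6*S + 85*p/8)
-48942 + C(-194, 37) = -48942 + (205/8 + 6*37 + (85/8)*(-194)) = -48942 + (205/8 + 222 - 8245/4) = -48942 - 14509/8 = -406045/8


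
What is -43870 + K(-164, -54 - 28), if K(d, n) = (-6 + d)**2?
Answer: -14970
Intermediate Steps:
-43870 + K(-164, -54 - 28) = -43870 + (-6 - 164)**2 = -43870 + (-170)**2 = -43870 + 28900 = -14970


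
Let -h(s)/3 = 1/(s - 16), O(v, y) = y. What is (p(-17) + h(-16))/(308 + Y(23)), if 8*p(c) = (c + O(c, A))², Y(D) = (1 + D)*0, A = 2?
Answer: 129/1408 ≈ 0.091619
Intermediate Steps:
Y(D) = 0
h(s) = -3/(-16 + s) (h(s) = -3/(s - 16) = -3/(-16 + s))
p(c) = (2 + c)²/8 (p(c) = (c + 2)²/8 = (2 + c)²/8)
(p(-17) + h(-16))/(308 + Y(23)) = ((2 - 17)²/8 - 3/(-16 - 16))/(308 + 0) = ((⅛)*(-15)² - 3/(-32))/308 = ((⅛)*225 - 3*(-1/32))*(1/308) = (225/8 + 3/32)*(1/308) = (903/32)*(1/308) = 129/1408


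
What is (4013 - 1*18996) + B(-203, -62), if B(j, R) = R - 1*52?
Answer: -15097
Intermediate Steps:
B(j, R) = -52 + R (B(j, R) = R - 52 = -52 + R)
(4013 - 1*18996) + B(-203, -62) = (4013 - 1*18996) + (-52 - 62) = (4013 - 18996) - 114 = -14983 - 114 = -15097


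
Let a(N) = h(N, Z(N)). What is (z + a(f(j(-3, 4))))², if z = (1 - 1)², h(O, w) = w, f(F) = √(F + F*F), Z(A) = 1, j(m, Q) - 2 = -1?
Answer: 1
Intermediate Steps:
j(m, Q) = 1 (j(m, Q) = 2 - 1 = 1)
f(F) = √(F + F²)
a(N) = 1
z = 0 (z = 0² = 0)
(z + a(f(j(-3, 4))))² = (0 + 1)² = 1² = 1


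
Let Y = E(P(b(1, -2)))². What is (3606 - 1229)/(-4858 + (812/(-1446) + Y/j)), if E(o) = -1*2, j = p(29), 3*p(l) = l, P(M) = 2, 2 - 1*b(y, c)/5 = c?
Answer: -49838559/101860784 ≈ -0.48928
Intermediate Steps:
b(y, c) = 10 - 5*c
p(l) = l/3
j = 29/3 (j = (⅓)*29 = 29/3 ≈ 9.6667)
E(o) = -2
Y = 4 (Y = (-2)² = 4)
(3606 - 1229)/(-4858 + (812/(-1446) + Y/j)) = (3606 - 1229)/(-4858 + (812/(-1446) + 4/(29/3))) = 2377/(-4858 + (812*(-1/1446) + 4*(3/29))) = 2377/(-4858 + (-406/723 + 12/29)) = 2377/(-4858 - 3098/20967) = 2377/(-101860784/20967) = 2377*(-20967/101860784) = -49838559/101860784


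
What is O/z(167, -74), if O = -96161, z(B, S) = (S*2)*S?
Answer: -96161/10952 ≈ -8.7802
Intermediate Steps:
z(B, S) = 2*S² (z(B, S) = (2*S)*S = 2*S²)
O/z(167, -74) = -96161/(2*(-74)²) = -96161/(2*5476) = -96161/10952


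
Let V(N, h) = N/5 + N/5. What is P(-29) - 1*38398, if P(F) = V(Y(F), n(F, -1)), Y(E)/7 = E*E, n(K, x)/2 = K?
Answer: -180216/5 ≈ -36043.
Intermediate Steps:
n(K, x) = 2*K
Y(E) = 7*E² (Y(E) = 7*(E*E) = 7*E²)
V(N, h) = 2*N/5 (V(N, h) = N*(⅕) + N*(⅕) = N/5 + N/5 = 2*N/5)
P(F) = 14*F²/5 (P(F) = 2*(7*F²)/5 = 14*F²/5)
P(-29) - 1*38398 = (14/5)*(-29)² - 1*38398 = (14/5)*841 - 38398 = 11774/5 - 38398 = -180216/5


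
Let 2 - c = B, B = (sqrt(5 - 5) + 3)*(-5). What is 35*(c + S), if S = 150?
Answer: 5845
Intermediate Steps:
B = -15 (B = (sqrt(0) + 3)*(-5) = (0 + 3)*(-5) = 3*(-5) = -15)
c = 17 (c = 2 - 1*(-15) = 2 + 15 = 17)
35*(c + S) = 35*(17 + 150) = 35*167 = 5845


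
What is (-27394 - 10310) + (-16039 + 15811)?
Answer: -37932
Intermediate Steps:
(-27394 - 10310) + (-16039 + 15811) = -37704 - 228 = -37932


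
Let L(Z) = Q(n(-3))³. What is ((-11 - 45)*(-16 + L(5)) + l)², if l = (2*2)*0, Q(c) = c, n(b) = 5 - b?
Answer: 771506176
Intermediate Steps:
L(Z) = 512 (L(Z) = (5 - 1*(-3))³ = (5 + 3)³ = 8³ = 512)
l = 0 (l = 4*0 = 0)
((-11 - 45)*(-16 + L(5)) + l)² = ((-11 - 45)*(-16 + 512) + 0)² = (-56*496 + 0)² = (-27776 + 0)² = (-27776)² = 771506176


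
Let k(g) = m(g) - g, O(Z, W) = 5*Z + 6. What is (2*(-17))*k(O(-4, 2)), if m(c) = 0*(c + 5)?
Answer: -476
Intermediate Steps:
O(Z, W) = 6 + 5*Z
m(c) = 0 (m(c) = 0*(5 + c) = 0)
k(g) = -g (k(g) = 0 - g = -g)
(2*(-17))*k(O(-4, 2)) = (2*(-17))*(-(6 + 5*(-4))) = -(-34)*(6 - 20) = -(-34)*(-14) = -34*14 = -476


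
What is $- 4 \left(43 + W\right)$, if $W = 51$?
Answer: $-376$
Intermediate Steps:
$- 4 \left(43 + W\right) = - 4 \left(43 + 51\right) = \left(-4\right) 94 = -376$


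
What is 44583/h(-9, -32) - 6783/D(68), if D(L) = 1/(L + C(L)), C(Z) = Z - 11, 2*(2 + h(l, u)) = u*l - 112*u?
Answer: -1639745667/1934 ≈ -8.4785e+5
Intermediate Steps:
h(l, u) = -2 - 56*u + l*u/2 (h(l, u) = -2 + (u*l - 112*u)/2 = -2 + (l*u - 112*u)/2 = -2 + (-112*u + l*u)/2 = -2 + (-56*u + l*u/2) = -2 - 56*u + l*u/2)
C(Z) = -11 + Z
D(L) = 1/(-11 + 2*L) (D(L) = 1/(L + (-11 + L)) = 1/(-11 + 2*L))
44583/h(-9, -32) - 6783/D(68) = 44583/(-2 - 56*(-32) + (1/2)*(-9)*(-32)) - 6783/(1/(-11 + 2*68)) = 44583/(-2 + 1792 + 144) - 6783/(1/(-11 + 136)) = 44583/1934 - 6783/(1/125) = 44583*(1/1934) - 6783/1/125 = 44583/1934 - 6783*125 = 44583/1934 - 847875 = -1639745667/1934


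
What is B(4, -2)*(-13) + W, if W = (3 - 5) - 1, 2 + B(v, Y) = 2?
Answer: -3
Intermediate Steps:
B(v, Y) = 0 (B(v, Y) = -2 + 2 = 0)
W = -3 (W = -2 - 1 = -3)
B(4, -2)*(-13) + W = 0*(-13) - 3 = 0 - 3 = -3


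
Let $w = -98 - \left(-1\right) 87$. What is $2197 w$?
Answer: $-24167$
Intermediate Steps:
$w = -11$ ($w = -98 - -87 = -98 + 87 = -11$)
$2197 w = 2197 \left(-11\right) = -24167$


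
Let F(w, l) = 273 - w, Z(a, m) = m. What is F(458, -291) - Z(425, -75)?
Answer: -110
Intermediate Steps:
F(458, -291) - Z(425, -75) = (273 - 1*458) - 1*(-75) = (273 - 458) + 75 = -185 + 75 = -110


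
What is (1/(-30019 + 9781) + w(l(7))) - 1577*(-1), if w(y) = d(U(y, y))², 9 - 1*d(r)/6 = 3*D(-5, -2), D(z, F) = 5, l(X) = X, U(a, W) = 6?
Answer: 58143773/20238 ≈ 2873.0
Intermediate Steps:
d(r) = -36 (d(r) = 54 - 18*5 = 54 - 6*15 = 54 - 90 = -36)
w(y) = 1296 (w(y) = (-36)² = 1296)
(1/(-30019 + 9781) + w(l(7))) - 1577*(-1) = (1/(-30019 + 9781) + 1296) - 1577*(-1) = (1/(-20238) + 1296) + 1577 = (-1/20238 + 1296) + 1577 = 26228447/20238 + 1577 = 58143773/20238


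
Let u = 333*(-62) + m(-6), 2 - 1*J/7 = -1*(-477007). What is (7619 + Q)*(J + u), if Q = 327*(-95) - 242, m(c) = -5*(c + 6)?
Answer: 79584123528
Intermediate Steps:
J = -3339035 (J = 14 - (-7)*(-477007) = 14 - 7*477007 = 14 - 3339049 = -3339035)
m(c) = -30 - 5*c (m(c) = -5*(6 + c) = -30 - 5*c)
Q = -31307 (Q = -31065 - 242 = -31307)
u = -20646 (u = 333*(-62) + (-30 - 5*(-6)) = -20646 + (-30 + 30) = -20646 + 0 = -20646)
(7619 + Q)*(J + u) = (7619 - 31307)*(-3339035 - 20646) = -23688*(-3359681) = 79584123528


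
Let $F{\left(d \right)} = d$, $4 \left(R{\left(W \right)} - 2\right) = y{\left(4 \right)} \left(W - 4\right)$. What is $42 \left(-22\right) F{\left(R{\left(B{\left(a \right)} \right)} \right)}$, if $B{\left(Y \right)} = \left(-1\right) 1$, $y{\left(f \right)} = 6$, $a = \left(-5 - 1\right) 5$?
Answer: $5082$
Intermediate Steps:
$a = -30$ ($a = \left(-6\right) 5 = -30$)
$B{\left(Y \right)} = -1$
$R{\left(W \right)} = -4 + \frac{3 W}{2}$ ($R{\left(W \right)} = 2 + \frac{6 \left(W - 4\right)}{4} = 2 + \frac{6 \left(-4 + W\right)}{4} = 2 + \frac{-24 + 6 W}{4} = 2 + \left(-6 + \frac{3 W}{2}\right) = -4 + \frac{3 W}{2}$)
$42 \left(-22\right) F{\left(R{\left(B{\left(a \right)} \right)} \right)} = 42 \left(-22\right) \left(-4 + \frac{3}{2} \left(-1\right)\right) = - 924 \left(-4 - \frac{3}{2}\right) = \left(-924\right) \left(- \frac{11}{2}\right) = 5082$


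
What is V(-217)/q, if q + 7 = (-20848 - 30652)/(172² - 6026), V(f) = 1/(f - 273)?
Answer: 11779/53019470 ≈ 0.00022216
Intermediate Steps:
V(f) = 1/(-273 + f)
q = -108203/11779 (q = -7 + (-20848 - 30652)/(172² - 6026) = -7 - 51500/(29584 - 6026) = -7 - 51500/23558 = -7 - 51500*1/23558 = -7 - 25750/11779 = -108203/11779 ≈ -9.1861)
V(-217)/q = 1/((-273 - 217)*(-108203/11779)) = -11779/108203/(-490) = -1/490*(-11779/108203) = 11779/53019470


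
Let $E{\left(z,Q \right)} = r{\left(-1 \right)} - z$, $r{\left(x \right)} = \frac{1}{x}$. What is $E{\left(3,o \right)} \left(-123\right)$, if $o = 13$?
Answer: $492$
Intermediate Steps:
$E{\left(z,Q \right)} = -1 - z$ ($E{\left(z,Q \right)} = \frac{1}{-1} - z = -1 - z$)
$E{\left(3,o \right)} \left(-123\right) = \left(-1 - 3\right) \left(-123\right) = \left(-4\right) \left(-123\right) = 492$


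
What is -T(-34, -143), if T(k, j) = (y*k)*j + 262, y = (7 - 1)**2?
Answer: -175294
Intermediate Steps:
y = 36 (y = 6**2 = 36)
T(k, j) = 262 + 36*j*k (T(k, j) = (36*k)*j + 262 = 36*j*k + 262 = 262 + 36*j*k)
-T(-34, -143) = -(262 + 36*(-143)*(-34)) = -(262 + 175032) = -1*175294 = -175294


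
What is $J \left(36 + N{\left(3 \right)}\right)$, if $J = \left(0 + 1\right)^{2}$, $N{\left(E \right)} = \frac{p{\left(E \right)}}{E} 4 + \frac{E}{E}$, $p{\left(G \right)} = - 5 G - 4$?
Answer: $\frac{35}{3} \approx 11.667$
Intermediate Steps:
$p{\left(G \right)} = -4 - 5 G$
$N{\left(E \right)} = 1 + \frac{4 \left(-4 - 5 E\right)}{E}$ ($N{\left(E \right)} = \frac{-4 - 5 E}{E} 4 + \frac{E}{E} = \frac{-4 - 5 E}{E} 4 + 1 = \frac{4 \left(-4 - 5 E\right)}{E} + 1 = 1 + \frac{4 \left(-4 - 5 E\right)}{E}$)
$J = 1$ ($J = 1^{2} = 1$)
$J \left(36 + N{\left(3 \right)}\right) = 1 \left(36 - \left(19 + \frac{16}{3}\right)\right) = 1 \left(36 - \frac{73}{3}\right) = 1 \cdot \frac{35}{3} = \frac{35}{3}$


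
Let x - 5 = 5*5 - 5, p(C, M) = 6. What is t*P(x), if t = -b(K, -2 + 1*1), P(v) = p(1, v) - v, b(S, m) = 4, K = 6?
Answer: 76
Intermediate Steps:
x = 25 (x = 5 + (5*5 - 5) = 5 + (25 - 5) = 5 + 20 = 25)
P(v) = 6 - v
t = -4 (t = -1*4 = -4)
t*P(x) = -4*(6 - 1*25) = -4*(6 - 25) = -4*(-19) = 76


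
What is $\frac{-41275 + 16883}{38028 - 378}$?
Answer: $- \frac{12196}{18825} \approx -0.64786$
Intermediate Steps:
$\frac{-41275 + 16883}{38028 - 378} = - \frac{24392}{37650} = \left(-24392\right) \frac{1}{37650} = - \frac{12196}{18825}$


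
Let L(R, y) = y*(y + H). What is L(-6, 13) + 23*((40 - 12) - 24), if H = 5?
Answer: 326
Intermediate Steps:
L(R, y) = y*(5 + y) (L(R, y) = y*(y + 5) = y*(5 + y))
L(-6, 13) + 23*((40 - 12) - 24) = 13*(5 + 13) + 23*((40 - 12) - 24) = 13*18 + 23*(28 - 24) = 234 + 23*4 = 234 + 92 = 326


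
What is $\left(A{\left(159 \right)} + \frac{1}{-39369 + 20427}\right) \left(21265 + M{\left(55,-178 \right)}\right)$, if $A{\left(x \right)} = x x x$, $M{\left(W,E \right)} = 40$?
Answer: $\frac{1622178883640185}{18942} \approx 8.5639 \cdot 10^{10}$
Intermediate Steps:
$A{\left(x \right)} = x^{3}$ ($A{\left(x \right)} = x^{2} x = x^{3}$)
$\left(A{\left(159 \right)} + \frac{1}{-39369 + 20427}\right) \left(21265 + M{\left(55,-178 \right)}\right) = \left(159^{3} + \frac{1}{-39369 + 20427}\right) \left(21265 + 40\right) = \left(4019679 + \frac{1}{-18942}\right) 21305 = \left(4019679 - \frac{1}{18942}\right) 21305 = \frac{76140759617}{18942} \cdot 21305 = \frac{1622178883640185}{18942}$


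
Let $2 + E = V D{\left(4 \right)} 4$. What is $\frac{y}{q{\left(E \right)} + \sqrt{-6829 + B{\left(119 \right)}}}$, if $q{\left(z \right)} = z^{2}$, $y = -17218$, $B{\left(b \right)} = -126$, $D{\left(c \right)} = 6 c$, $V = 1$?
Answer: $- \frac{152138248}{78081851} + \frac{17218 i \sqrt{6955}}{78081851} \approx -1.9484 + 0.01839 i$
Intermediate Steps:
$E = 94$ ($E = -2 + 1 \cdot 6 \cdot 4 \cdot 4 = -2 + 1 \cdot 24 \cdot 4 = -2 + 24 \cdot 4 = -2 + 96 = 94$)
$\frac{y}{q{\left(E \right)} + \sqrt{-6829 + B{\left(119 \right)}}} = - \frac{17218}{94^{2} + \sqrt{-6829 - 126}} = - \frac{17218}{8836 + \sqrt{-6955}} = - \frac{17218}{8836 + i \sqrt{6955}}$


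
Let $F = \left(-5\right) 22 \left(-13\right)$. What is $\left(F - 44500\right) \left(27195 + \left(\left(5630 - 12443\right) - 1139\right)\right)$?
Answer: $-828796010$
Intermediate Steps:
$F = 1430$ ($F = \left(-110\right) \left(-13\right) = 1430$)
$\left(F - 44500\right) \left(27195 + \left(\left(5630 - 12443\right) - 1139\right)\right) = \left(1430 - 44500\right) \left(27195 + \left(\left(5630 - 12443\right) - 1139\right)\right) = - 43070 \left(27195 - 7952\right) = \left(-43070\right) 19243 = -828796010$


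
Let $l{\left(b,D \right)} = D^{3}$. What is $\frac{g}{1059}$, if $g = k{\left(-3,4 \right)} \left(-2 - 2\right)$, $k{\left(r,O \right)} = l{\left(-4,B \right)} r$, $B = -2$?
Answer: $- \frac{32}{353} \approx -0.090652$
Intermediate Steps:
$k{\left(r,O \right)} = - 8 r$ ($k{\left(r,O \right)} = \left(-2\right)^{3} r = - 8 r$)
$g = -96$ ($g = \left(-8\right) \left(-3\right) \left(-2 - 2\right) = 24 \left(-4\right) = -96$)
$\frac{g}{1059} = \frac{1}{1059} \left(-96\right) = - \frac{32}{353}$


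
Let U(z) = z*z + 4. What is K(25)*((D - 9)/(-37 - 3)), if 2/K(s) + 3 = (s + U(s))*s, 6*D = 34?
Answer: 1/98082 ≈ 1.0196e-5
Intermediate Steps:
D = 17/3 (D = (⅙)*34 = 17/3 ≈ 5.6667)
U(z) = 4 + z² (U(z) = z² + 4 = 4 + z²)
K(s) = 2/(-3 + s*(4 + s + s²)) (K(s) = 2/(-3 + (s + (4 + s²))*s) = 2/(-3 + (4 + s + s²)*s) = 2/(-3 + s*(4 + s + s²)))
K(25)*((D - 9)/(-37 - 3)) = (2/(-3 + 25² + 25*(4 + 25²)))*((17/3 - 9)/(-37 - 3)) = (2/(-3 + 625 + 25*(4 + 625)))*(-10/3/(-40)) = (2/(-3 + 625 + 25*629))*(-10/3*(-1/40)) = (2/(-3 + 625 + 15725))*(1/12) = (2/16347)*(1/12) = 1/98082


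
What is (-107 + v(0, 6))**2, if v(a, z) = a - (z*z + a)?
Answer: 20449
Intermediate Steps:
v(a, z) = -z**2 (v(a, z) = a - (z**2 + a) = a - (a + z**2) = a + (-a - z**2) = -z**2)
(-107 + v(0, 6))**2 = (-107 - 1*6**2)**2 = (-107 - 1*36)**2 = (-107 - 36)**2 = (-143)**2 = 20449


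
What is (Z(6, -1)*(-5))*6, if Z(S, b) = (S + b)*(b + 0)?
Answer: 150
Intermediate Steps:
Z(S, b) = b*(S + b) (Z(S, b) = (S + b)*b = b*(S + b))
(Z(6, -1)*(-5))*6 = (-(6 - 1)*(-5))*6 = (-1*5*(-5))*6 = -5*(-5)*6 = 25*6 = 150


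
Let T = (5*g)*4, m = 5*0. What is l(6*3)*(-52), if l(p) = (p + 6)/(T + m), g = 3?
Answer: -104/5 ≈ -20.800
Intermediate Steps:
m = 0
T = 60 (T = (5*3)*4 = 15*4 = 60)
l(p) = 1/10 + p/60 (l(p) = (p + 6)/(60 + 0) = (6 + p)/60 = (6 + p)*(1/60) = 1/10 + p/60)
l(6*3)*(-52) = (1/10 + (6*3)/60)*(-52) = (1/10 + (1/60)*18)*(-52) = (1/10 + 3/10)*(-52) = (2/5)*(-52) = -104/5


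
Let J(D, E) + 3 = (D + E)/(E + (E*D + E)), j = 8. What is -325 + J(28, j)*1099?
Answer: -69143/20 ≈ -3457.1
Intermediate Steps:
J(D, E) = -3 + (D + E)/(2*E + D*E) (J(D, E) = -3 + (D + E)/(E + (E*D + E)) = -3 + (D + E)/(E + (D*E + E)) = -3 + (D + E)/(E + (E + D*E)) = -3 + (D + E)/(2*E + D*E))
-325 + J(28, j)*1099 = -325 + ((28 - 5*8 - 3*28*8)/(8*(2 + 28)))*1099 = -325 + ((1/8)*(28 - 40 - 672)/30)*1099 = -325 + ((1/8)*(1/30)*(-684))*1099 = -325 - 57/20*1099 = -325 - 62643/20 = -69143/20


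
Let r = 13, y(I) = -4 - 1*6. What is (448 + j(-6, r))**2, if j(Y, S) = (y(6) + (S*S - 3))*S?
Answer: 6130576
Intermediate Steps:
y(I) = -10 (y(I) = -4 - 6 = -10)
j(Y, S) = S*(-13 + S**2) (j(Y, S) = (-10 + (S*S - 3))*S = (-10 + (S**2 - 3))*S = (-10 + (-3 + S**2))*S = (-13 + S**2)*S = S*(-13 + S**2))
(448 + j(-6, r))**2 = (448 + 13*(-13 + 13**2))**2 = (448 + 13*(-13 + 169))**2 = (448 + 13*156)**2 = (448 + 2028)**2 = 2476**2 = 6130576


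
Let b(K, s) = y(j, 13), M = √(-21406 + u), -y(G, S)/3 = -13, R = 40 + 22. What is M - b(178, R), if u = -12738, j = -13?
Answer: -39 + 4*I*√2134 ≈ -39.0 + 184.78*I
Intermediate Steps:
R = 62
y(G, S) = 39 (y(G, S) = -3*(-13) = 39)
M = 4*I*√2134 (M = √(-21406 - 12738) = √(-34144) = 4*I*√2134 ≈ 184.78*I)
b(K, s) = 39
M - b(178, R) = 4*I*√2134 - 1*39 = 4*I*√2134 - 39 = -39 + 4*I*√2134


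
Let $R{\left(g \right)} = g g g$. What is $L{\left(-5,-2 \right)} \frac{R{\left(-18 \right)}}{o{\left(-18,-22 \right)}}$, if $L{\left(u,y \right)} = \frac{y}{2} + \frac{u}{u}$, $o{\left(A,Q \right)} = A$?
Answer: $0$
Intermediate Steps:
$L{\left(u,y \right)} = 1 + \frac{y}{2}$ ($L{\left(u,y \right)} = y \frac{1}{2} + 1 = \frac{y}{2} + 1 = 1 + \frac{y}{2}$)
$R{\left(g \right)} = g^{3}$ ($R{\left(g \right)} = g^{2} g = g^{3}$)
$L{\left(-5,-2 \right)} \frac{R{\left(-18 \right)}}{o{\left(-18,-22 \right)}} = \left(1 + \frac{1}{2} \left(-2\right)\right) \frac{\left(-18\right)^{3}}{-18} = \left(1 - 1\right) \left(\left(-5832\right) \left(- \frac{1}{18}\right)\right) = 0 \cdot 324 = 0$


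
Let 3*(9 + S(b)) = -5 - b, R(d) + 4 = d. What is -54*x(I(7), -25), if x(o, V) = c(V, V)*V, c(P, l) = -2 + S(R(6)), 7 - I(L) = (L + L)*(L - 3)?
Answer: -18000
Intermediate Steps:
R(d) = -4 + d
S(b) = -32/3 - b/3 (S(b) = -9 + (-5 - b)/3 = -9 + (-5/3 - b/3) = -32/3 - b/3)
I(L) = 7 - 2*L*(-3 + L) (I(L) = 7 - (L + L)*(L - 3) = 7 - 2*L*(-3 + L))
c(P, l) = -40/3 (c(P, l) = -2 + (-32/3 - (-4 + 6)/3) = -2 + (-32/3 - ⅓*2) = -2 + (-32/3 - ⅔) = -2 - 34/3 = -40/3)
x(o, V) = -40*V/3
-54*x(I(7), -25) = -(-720)*(-25) = -54*1000/3 = -18000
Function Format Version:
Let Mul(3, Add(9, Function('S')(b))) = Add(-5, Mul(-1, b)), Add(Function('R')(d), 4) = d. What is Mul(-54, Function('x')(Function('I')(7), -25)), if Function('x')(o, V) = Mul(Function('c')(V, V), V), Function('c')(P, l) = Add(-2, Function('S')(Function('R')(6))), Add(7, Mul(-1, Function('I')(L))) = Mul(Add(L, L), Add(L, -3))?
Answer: -18000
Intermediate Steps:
Function('R')(d) = Add(-4, d)
Function('S')(b) = Add(Rational(-32, 3), Mul(Rational(-1, 3), b)) (Function('S')(b) = Add(-9, Mul(Rational(1, 3), Add(-5, Mul(-1, b)))) = Add(-9, Add(Rational(-5, 3), Mul(Rational(-1, 3), b))) = Add(Rational(-32, 3), Mul(Rational(-1, 3), b)))
Function('I')(L) = Add(7, Mul(-2, L, Add(-3, L))) (Function('I')(L) = Add(7, Mul(-1, Mul(Add(L, L), Add(L, -3)))) = Add(7, Mul(-1, Mul(Mul(2, L), Add(-3, L)))) = Add(7, Mul(-1, Mul(2, L, Add(-3, L)))) = Add(7, Mul(-2, L, Add(-3, L))))
Function('c')(P, l) = Rational(-40, 3) (Function('c')(P, l) = Add(-2, Add(Rational(-32, 3), Mul(Rational(-1, 3), Add(-4, 6)))) = Add(-2, Add(Rational(-32, 3), Mul(Rational(-1, 3), 2))) = Add(-2, Add(Rational(-32, 3), Rational(-2, 3))) = Add(-2, Rational(-34, 3)) = Rational(-40, 3))
Function('x')(o, V) = Mul(Rational(-40, 3), V)
Mul(-54, Function('x')(Function('I')(7), -25)) = Mul(-54, Mul(Rational(-40, 3), -25)) = Mul(-54, Rational(1000, 3)) = -18000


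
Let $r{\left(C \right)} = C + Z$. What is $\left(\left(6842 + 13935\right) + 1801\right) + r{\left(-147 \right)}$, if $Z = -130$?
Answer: $22301$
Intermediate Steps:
$r{\left(C \right)} = -130 + C$ ($r{\left(C \right)} = C - 130 = -130 + C$)
$\left(\left(6842 + 13935\right) + 1801\right) + r{\left(-147 \right)} = \left(\left(6842 + 13935\right) + 1801\right) - 277 = \left(20777 + 1801\right) - 277 = 22578 - 277 = 22301$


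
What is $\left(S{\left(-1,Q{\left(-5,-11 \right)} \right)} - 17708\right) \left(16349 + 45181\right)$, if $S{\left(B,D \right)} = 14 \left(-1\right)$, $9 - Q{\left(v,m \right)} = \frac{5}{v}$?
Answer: $-1090434660$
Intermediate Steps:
$Q{\left(v,m \right)} = 9 - \frac{5}{v}$
$S{\left(B,D \right)} = -14$
$\left(S{\left(-1,Q{\left(-5,-11 \right)} \right)} - 17708\right) \left(16349 + 45181\right) = \left(-14 - 17708\right) \left(16349 + 45181\right) = \left(-17722\right) 61530 = -1090434660$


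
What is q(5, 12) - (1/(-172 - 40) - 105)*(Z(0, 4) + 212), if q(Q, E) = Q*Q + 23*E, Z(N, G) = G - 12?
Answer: 1151264/53 ≈ 21722.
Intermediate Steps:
Z(N, G) = -12 + G
q(Q, E) = Q² + 23*E
q(5, 12) - (1/(-172 - 40) - 105)*(Z(0, 4) + 212) = (5² + 23*12) - (1/(-172 - 40) - 105)*((-12 + 4) + 212) = (25 + 276) - (1/(-212) - 105)*(-8 + 212) = 301 - (-1/212 - 105)*204 = 301 - (-22261)*204/212 = 301 - 1*(-1135311/53) = 301 + 1135311/53 = 1151264/53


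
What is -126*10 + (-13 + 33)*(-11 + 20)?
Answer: -1080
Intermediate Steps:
-126*10 + (-13 + 33)*(-11 + 20) = -1260 + 20*9 = -1260 + 180 = -1080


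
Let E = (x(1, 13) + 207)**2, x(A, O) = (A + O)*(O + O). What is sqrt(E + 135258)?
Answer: sqrt(461299) ≈ 679.19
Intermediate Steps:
x(A, O) = 2*O*(A + O) (x(A, O) = (A + O)*(2*O) = 2*O*(A + O))
E = 326041 (E = (2*13*(1 + 13) + 207)**2 = (2*13*14 + 207)**2 = (364 + 207)**2 = 571**2 = 326041)
sqrt(E + 135258) = sqrt(326041 + 135258) = sqrt(461299)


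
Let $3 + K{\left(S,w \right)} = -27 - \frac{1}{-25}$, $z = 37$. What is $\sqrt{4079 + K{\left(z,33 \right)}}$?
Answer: $\frac{\sqrt{101226}}{5} \approx 63.632$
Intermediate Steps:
$K{\left(S,w \right)} = - \frac{749}{25}$ ($K{\left(S,w \right)} = -3 - \frac{674}{25} = - \frac{749}{25}$)
$\sqrt{4079 + K{\left(z,33 \right)}} = \sqrt{4079 - \frac{749}{25}} = \sqrt{\frac{101226}{25}} = \frac{\sqrt{101226}}{5}$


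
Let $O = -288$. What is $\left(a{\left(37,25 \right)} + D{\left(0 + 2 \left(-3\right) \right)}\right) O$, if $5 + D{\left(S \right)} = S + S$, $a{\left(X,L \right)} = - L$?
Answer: $12096$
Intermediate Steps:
$D{\left(S \right)} = -5 + 2 S$ ($D{\left(S \right)} = -5 + \left(S + S\right) = -5 + 2 S$)
$\left(a{\left(37,25 \right)} + D{\left(0 + 2 \left(-3\right) \right)}\right) O = \left(\left(-1\right) 25 + \left(-5 + 2 \left(0 + 2 \left(-3\right)\right)\right)\right) \left(-288\right) = \left(-25 + \left(-5 + 2 \left(0 - 6\right)\right)\right) \left(-288\right) = \left(-25 + \left(-5 + 2 \left(-6\right)\right)\right) \left(-288\right) = \left(-25 - 17\right) \left(-288\right) = \left(-42\right) \left(-288\right) = 12096$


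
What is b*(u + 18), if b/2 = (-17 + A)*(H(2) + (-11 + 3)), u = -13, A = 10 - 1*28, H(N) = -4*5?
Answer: 9800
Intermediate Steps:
H(N) = -20
A = -18 (A = 10 - 28 = -18)
b = 1960 (b = 2*((-17 - 18)*(-20 + (-11 + 3))) = 2*(-35*(-20 - 8)) = 2*(-35*(-28)) = 2*980 = 1960)
b*(u + 18) = 1960*(-13 + 18) = 1960*5 = 9800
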